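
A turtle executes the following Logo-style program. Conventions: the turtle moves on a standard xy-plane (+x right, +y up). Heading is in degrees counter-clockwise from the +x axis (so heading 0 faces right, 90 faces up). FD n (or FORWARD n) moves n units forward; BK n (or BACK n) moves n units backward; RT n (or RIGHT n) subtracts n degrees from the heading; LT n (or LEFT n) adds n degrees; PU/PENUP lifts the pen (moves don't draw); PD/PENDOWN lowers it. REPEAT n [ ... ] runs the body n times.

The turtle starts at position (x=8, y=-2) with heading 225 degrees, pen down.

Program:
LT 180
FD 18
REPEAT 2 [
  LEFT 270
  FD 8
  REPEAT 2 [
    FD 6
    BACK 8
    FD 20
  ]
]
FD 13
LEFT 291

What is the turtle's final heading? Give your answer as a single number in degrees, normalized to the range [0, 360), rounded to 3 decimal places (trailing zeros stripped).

Answer: 156

Derivation:
Executing turtle program step by step:
Start: pos=(8,-2), heading=225, pen down
LT 180: heading 225 -> 45
FD 18: (8,-2) -> (20.728,10.728) [heading=45, draw]
REPEAT 2 [
  -- iteration 1/2 --
  LT 270: heading 45 -> 315
  FD 8: (20.728,10.728) -> (26.385,5.071) [heading=315, draw]
  REPEAT 2 [
    -- iteration 1/2 --
    FD 6: (26.385,5.071) -> (30.627,0.828) [heading=315, draw]
    BK 8: (30.627,0.828) -> (24.971,6.485) [heading=315, draw]
    FD 20: (24.971,6.485) -> (39.113,-7.657) [heading=315, draw]
    -- iteration 2/2 --
    FD 6: (39.113,-7.657) -> (43.355,-11.899) [heading=315, draw]
    BK 8: (43.355,-11.899) -> (37.698,-6.243) [heading=315, draw]
    FD 20: (37.698,-6.243) -> (51.841,-20.385) [heading=315, draw]
  ]
  -- iteration 2/2 --
  LT 270: heading 315 -> 225
  FD 8: (51.841,-20.385) -> (46.184,-26.042) [heading=225, draw]
  REPEAT 2 [
    -- iteration 1/2 --
    FD 6: (46.184,-26.042) -> (41.941,-30.284) [heading=225, draw]
    BK 8: (41.941,-30.284) -> (47.598,-24.627) [heading=225, draw]
    FD 20: (47.598,-24.627) -> (33.456,-38.77) [heading=225, draw]
    -- iteration 2/2 --
    FD 6: (33.456,-38.77) -> (29.213,-43.012) [heading=225, draw]
    BK 8: (29.213,-43.012) -> (34.87,-37.355) [heading=225, draw]
    FD 20: (34.87,-37.355) -> (20.728,-51.497) [heading=225, draw]
  ]
]
FD 13: (20.728,-51.497) -> (11.536,-60.69) [heading=225, draw]
LT 291: heading 225 -> 156
Final: pos=(11.536,-60.69), heading=156, 16 segment(s) drawn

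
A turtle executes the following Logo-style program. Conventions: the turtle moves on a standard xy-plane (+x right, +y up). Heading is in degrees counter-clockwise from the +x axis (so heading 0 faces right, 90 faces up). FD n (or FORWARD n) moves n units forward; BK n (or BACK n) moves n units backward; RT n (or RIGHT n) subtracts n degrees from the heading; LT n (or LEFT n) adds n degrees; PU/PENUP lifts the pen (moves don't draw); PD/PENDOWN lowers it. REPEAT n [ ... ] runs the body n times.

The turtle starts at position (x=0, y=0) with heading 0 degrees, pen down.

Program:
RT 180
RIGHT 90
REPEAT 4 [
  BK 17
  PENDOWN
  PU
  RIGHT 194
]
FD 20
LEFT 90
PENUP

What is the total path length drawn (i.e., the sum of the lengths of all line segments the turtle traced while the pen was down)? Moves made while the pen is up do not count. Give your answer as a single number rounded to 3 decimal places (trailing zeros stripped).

Answer: 17

Derivation:
Executing turtle program step by step:
Start: pos=(0,0), heading=0, pen down
RT 180: heading 0 -> 180
RT 90: heading 180 -> 90
REPEAT 4 [
  -- iteration 1/4 --
  BK 17: (0,0) -> (0,-17) [heading=90, draw]
  PD: pen down
  PU: pen up
  RT 194: heading 90 -> 256
  -- iteration 2/4 --
  BK 17: (0,-17) -> (4.113,-0.505) [heading=256, move]
  PD: pen down
  PU: pen up
  RT 194: heading 256 -> 62
  -- iteration 3/4 --
  BK 17: (4.113,-0.505) -> (-3.868,-15.515) [heading=62, move]
  PD: pen down
  PU: pen up
  RT 194: heading 62 -> 228
  -- iteration 4/4 --
  BK 17: (-3.868,-15.515) -> (7.507,-2.882) [heading=228, move]
  PD: pen down
  PU: pen up
  RT 194: heading 228 -> 34
]
FD 20: (7.507,-2.882) -> (24.088,8.302) [heading=34, move]
LT 90: heading 34 -> 124
PU: pen up
Final: pos=(24.088,8.302), heading=124, 1 segment(s) drawn

Segment lengths:
  seg 1: (0,0) -> (0,-17), length = 17
Total = 17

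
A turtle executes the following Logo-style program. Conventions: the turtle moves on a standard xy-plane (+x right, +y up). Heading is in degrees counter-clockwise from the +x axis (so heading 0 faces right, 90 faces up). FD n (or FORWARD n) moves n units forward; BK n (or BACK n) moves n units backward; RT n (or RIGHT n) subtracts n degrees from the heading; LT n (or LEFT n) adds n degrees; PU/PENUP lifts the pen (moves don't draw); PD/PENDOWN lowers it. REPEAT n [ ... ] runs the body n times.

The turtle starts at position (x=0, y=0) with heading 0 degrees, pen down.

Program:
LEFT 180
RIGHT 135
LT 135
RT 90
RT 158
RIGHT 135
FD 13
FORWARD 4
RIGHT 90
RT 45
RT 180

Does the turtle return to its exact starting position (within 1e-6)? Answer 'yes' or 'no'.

Answer: no

Derivation:
Executing turtle program step by step:
Start: pos=(0,0), heading=0, pen down
LT 180: heading 0 -> 180
RT 135: heading 180 -> 45
LT 135: heading 45 -> 180
RT 90: heading 180 -> 90
RT 158: heading 90 -> 292
RT 135: heading 292 -> 157
FD 13: (0,0) -> (-11.967,5.08) [heading=157, draw]
FD 4: (-11.967,5.08) -> (-15.649,6.642) [heading=157, draw]
RT 90: heading 157 -> 67
RT 45: heading 67 -> 22
RT 180: heading 22 -> 202
Final: pos=(-15.649,6.642), heading=202, 2 segment(s) drawn

Start position: (0, 0)
Final position: (-15.649, 6.642)
Distance = 17; >= 1e-6 -> NOT closed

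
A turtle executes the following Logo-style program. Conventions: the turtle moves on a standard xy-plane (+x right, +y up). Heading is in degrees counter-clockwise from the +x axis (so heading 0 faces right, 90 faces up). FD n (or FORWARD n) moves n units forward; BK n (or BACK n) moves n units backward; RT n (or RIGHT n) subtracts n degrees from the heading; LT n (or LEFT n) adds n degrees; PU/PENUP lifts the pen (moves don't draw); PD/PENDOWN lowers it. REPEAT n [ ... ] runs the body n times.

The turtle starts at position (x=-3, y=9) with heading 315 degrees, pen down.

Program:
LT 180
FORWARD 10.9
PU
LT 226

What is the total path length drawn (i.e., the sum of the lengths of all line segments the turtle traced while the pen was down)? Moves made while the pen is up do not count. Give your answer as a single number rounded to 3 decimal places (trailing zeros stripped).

Answer: 10.9

Derivation:
Executing turtle program step by step:
Start: pos=(-3,9), heading=315, pen down
LT 180: heading 315 -> 135
FD 10.9: (-3,9) -> (-10.707,16.707) [heading=135, draw]
PU: pen up
LT 226: heading 135 -> 1
Final: pos=(-10.707,16.707), heading=1, 1 segment(s) drawn

Segment lengths:
  seg 1: (-3,9) -> (-10.707,16.707), length = 10.9
Total = 10.9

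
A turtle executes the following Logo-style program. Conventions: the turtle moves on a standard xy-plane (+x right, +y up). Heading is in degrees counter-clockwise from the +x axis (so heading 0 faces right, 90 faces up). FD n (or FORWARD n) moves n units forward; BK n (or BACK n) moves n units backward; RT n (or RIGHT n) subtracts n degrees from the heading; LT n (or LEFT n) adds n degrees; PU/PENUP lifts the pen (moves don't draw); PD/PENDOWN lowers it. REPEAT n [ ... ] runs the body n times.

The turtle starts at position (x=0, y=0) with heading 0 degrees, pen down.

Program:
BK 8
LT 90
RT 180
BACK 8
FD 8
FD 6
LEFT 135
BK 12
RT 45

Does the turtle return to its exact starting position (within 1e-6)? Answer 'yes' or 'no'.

Executing turtle program step by step:
Start: pos=(0,0), heading=0, pen down
BK 8: (0,0) -> (-8,0) [heading=0, draw]
LT 90: heading 0 -> 90
RT 180: heading 90 -> 270
BK 8: (-8,0) -> (-8,8) [heading=270, draw]
FD 8: (-8,8) -> (-8,0) [heading=270, draw]
FD 6: (-8,0) -> (-8,-6) [heading=270, draw]
LT 135: heading 270 -> 45
BK 12: (-8,-6) -> (-16.485,-14.485) [heading=45, draw]
RT 45: heading 45 -> 0
Final: pos=(-16.485,-14.485), heading=0, 5 segment(s) drawn

Start position: (0, 0)
Final position: (-16.485, -14.485)
Distance = 21.945; >= 1e-6 -> NOT closed

Answer: no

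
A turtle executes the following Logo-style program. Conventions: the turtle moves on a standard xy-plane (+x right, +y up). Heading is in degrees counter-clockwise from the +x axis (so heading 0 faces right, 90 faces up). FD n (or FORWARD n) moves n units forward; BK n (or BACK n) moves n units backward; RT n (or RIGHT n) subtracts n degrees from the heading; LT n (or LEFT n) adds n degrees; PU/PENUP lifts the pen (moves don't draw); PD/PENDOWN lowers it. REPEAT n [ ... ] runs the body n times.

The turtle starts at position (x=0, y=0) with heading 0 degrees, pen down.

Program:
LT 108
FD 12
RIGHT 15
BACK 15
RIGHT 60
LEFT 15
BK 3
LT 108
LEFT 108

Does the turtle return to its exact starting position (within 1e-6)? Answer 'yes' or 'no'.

Answer: no

Derivation:
Executing turtle program step by step:
Start: pos=(0,0), heading=0, pen down
LT 108: heading 0 -> 108
FD 12: (0,0) -> (-3.708,11.413) [heading=108, draw]
RT 15: heading 108 -> 93
BK 15: (-3.708,11.413) -> (-2.923,-3.567) [heading=93, draw]
RT 60: heading 93 -> 33
LT 15: heading 33 -> 48
BK 3: (-2.923,-3.567) -> (-4.931,-5.796) [heading=48, draw]
LT 108: heading 48 -> 156
LT 108: heading 156 -> 264
Final: pos=(-4.931,-5.796), heading=264, 3 segment(s) drawn

Start position: (0, 0)
Final position: (-4.931, -5.796)
Distance = 7.61; >= 1e-6 -> NOT closed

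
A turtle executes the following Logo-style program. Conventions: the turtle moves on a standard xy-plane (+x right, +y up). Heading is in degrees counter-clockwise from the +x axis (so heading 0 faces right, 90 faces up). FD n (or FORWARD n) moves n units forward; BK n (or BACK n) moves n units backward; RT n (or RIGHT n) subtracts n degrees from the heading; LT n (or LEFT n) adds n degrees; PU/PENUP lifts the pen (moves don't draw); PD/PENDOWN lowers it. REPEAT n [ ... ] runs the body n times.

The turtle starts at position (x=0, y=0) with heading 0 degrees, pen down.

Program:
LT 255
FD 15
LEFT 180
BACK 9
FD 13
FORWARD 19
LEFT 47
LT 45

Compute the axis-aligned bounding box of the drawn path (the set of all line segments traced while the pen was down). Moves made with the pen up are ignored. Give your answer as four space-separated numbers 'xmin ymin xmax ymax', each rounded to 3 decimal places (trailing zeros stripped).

Answer: -6.212 -23.182 2.071 7.727

Derivation:
Executing turtle program step by step:
Start: pos=(0,0), heading=0, pen down
LT 255: heading 0 -> 255
FD 15: (0,0) -> (-3.882,-14.489) [heading=255, draw]
LT 180: heading 255 -> 75
BK 9: (-3.882,-14.489) -> (-6.212,-23.182) [heading=75, draw]
FD 13: (-6.212,-23.182) -> (-2.847,-10.625) [heading=75, draw]
FD 19: (-2.847,-10.625) -> (2.071,7.727) [heading=75, draw]
LT 47: heading 75 -> 122
LT 45: heading 122 -> 167
Final: pos=(2.071,7.727), heading=167, 4 segment(s) drawn

Segment endpoints: x in {-6.212, -3.882, -2.847, 0, 2.071}, y in {-23.182, -14.489, -10.625, 0, 7.727}
xmin=-6.212, ymin=-23.182, xmax=2.071, ymax=7.727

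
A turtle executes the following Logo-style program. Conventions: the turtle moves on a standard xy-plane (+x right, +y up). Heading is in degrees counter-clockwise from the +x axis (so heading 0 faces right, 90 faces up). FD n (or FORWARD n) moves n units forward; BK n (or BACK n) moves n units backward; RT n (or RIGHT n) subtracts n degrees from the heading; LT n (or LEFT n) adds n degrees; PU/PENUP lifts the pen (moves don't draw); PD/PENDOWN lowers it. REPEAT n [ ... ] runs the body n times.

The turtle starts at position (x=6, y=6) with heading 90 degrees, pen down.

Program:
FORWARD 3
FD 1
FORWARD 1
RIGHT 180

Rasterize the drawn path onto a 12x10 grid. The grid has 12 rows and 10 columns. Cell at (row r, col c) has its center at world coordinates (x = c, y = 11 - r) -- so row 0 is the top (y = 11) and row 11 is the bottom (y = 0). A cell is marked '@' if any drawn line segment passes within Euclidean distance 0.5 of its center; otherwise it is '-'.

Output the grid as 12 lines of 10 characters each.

Answer: ------@---
------@---
------@---
------@---
------@---
------@---
----------
----------
----------
----------
----------
----------

Derivation:
Segment 0: (6,6) -> (6,9)
Segment 1: (6,9) -> (6,10)
Segment 2: (6,10) -> (6,11)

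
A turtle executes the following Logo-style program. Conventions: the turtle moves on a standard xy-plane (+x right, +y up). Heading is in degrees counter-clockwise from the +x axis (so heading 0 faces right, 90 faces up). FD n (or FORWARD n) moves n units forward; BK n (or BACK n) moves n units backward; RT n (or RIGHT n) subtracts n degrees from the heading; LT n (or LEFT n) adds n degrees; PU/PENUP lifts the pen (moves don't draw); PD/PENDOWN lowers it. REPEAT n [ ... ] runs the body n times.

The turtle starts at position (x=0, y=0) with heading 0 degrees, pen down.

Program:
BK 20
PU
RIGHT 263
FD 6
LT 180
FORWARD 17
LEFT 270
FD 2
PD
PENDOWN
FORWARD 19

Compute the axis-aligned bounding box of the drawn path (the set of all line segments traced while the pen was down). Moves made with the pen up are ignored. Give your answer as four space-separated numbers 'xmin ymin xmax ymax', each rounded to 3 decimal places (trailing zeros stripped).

Executing turtle program step by step:
Start: pos=(0,0), heading=0, pen down
BK 20: (0,0) -> (-20,0) [heading=0, draw]
PU: pen up
RT 263: heading 0 -> 97
FD 6: (-20,0) -> (-20.731,5.955) [heading=97, move]
LT 180: heading 97 -> 277
FD 17: (-20.731,5.955) -> (-18.659,-10.918) [heading=277, move]
LT 270: heading 277 -> 187
FD 2: (-18.659,-10.918) -> (-20.645,-11.162) [heading=187, move]
PD: pen down
PD: pen down
FD 19: (-20.645,-11.162) -> (-39.503,-13.477) [heading=187, draw]
Final: pos=(-39.503,-13.477), heading=187, 2 segment(s) drawn

Segment endpoints: x in {-39.503, -20.645, -20, 0}, y in {-13.477, -11.162, 0}
xmin=-39.503, ymin=-13.477, xmax=0, ymax=0

Answer: -39.503 -13.477 0 0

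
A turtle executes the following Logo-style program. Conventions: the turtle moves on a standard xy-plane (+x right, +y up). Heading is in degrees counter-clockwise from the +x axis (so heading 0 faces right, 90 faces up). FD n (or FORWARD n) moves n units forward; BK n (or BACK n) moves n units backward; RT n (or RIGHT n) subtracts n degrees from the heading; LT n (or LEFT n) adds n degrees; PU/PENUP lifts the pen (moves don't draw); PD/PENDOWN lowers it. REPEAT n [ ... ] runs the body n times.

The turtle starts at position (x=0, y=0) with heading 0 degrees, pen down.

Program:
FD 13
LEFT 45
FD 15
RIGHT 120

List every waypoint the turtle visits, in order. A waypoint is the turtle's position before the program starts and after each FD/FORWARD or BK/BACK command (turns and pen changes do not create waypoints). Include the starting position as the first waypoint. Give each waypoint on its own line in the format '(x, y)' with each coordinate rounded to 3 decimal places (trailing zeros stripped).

Answer: (0, 0)
(13, 0)
(23.607, 10.607)

Derivation:
Executing turtle program step by step:
Start: pos=(0,0), heading=0, pen down
FD 13: (0,0) -> (13,0) [heading=0, draw]
LT 45: heading 0 -> 45
FD 15: (13,0) -> (23.607,10.607) [heading=45, draw]
RT 120: heading 45 -> 285
Final: pos=(23.607,10.607), heading=285, 2 segment(s) drawn
Waypoints (3 total):
(0, 0)
(13, 0)
(23.607, 10.607)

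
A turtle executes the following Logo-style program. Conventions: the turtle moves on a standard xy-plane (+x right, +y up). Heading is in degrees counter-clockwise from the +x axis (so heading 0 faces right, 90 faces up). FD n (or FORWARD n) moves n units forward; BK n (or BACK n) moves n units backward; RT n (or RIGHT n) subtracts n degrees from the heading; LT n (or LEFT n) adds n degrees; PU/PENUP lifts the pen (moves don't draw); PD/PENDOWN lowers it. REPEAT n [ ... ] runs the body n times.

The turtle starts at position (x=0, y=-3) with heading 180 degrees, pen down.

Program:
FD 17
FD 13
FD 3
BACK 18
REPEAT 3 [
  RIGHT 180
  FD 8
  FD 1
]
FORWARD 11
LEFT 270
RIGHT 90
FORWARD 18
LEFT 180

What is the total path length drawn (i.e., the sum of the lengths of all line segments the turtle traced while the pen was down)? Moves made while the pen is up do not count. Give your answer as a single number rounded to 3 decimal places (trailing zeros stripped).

Answer: 107

Derivation:
Executing turtle program step by step:
Start: pos=(0,-3), heading=180, pen down
FD 17: (0,-3) -> (-17,-3) [heading=180, draw]
FD 13: (-17,-3) -> (-30,-3) [heading=180, draw]
FD 3: (-30,-3) -> (-33,-3) [heading=180, draw]
BK 18: (-33,-3) -> (-15,-3) [heading=180, draw]
REPEAT 3 [
  -- iteration 1/3 --
  RT 180: heading 180 -> 0
  FD 8: (-15,-3) -> (-7,-3) [heading=0, draw]
  FD 1: (-7,-3) -> (-6,-3) [heading=0, draw]
  -- iteration 2/3 --
  RT 180: heading 0 -> 180
  FD 8: (-6,-3) -> (-14,-3) [heading=180, draw]
  FD 1: (-14,-3) -> (-15,-3) [heading=180, draw]
  -- iteration 3/3 --
  RT 180: heading 180 -> 0
  FD 8: (-15,-3) -> (-7,-3) [heading=0, draw]
  FD 1: (-7,-3) -> (-6,-3) [heading=0, draw]
]
FD 11: (-6,-3) -> (5,-3) [heading=0, draw]
LT 270: heading 0 -> 270
RT 90: heading 270 -> 180
FD 18: (5,-3) -> (-13,-3) [heading=180, draw]
LT 180: heading 180 -> 0
Final: pos=(-13,-3), heading=0, 12 segment(s) drawn

Segment lengths:
  seg 1: (0,-3) -> (-17,-3), length = 17
  seg 2: (-17,-3) -> (-30,-3), length = 13
  seg 3: (-30,-3) -> (-33,-3), length = 3
  seg 4: (-33,-3) -> (-15,-3), length = 18
  seg 5: (-15,-3) -> (-7,-3), length = 8
  seg 6: (-7,-3) -> (-6,-3), length = 1
  seg 7: (-6,-3) -> (-14,-3), length = 8
  seg 8: (-14,-3) -> (-15,-3), length = 1
  seg 9: (-15,-3) -> (-7,-3), length = 8
  seg 10: (-7,-3) -> (-6,-3), length = 1
  seg 11: (-6,-3) -> (5,-3), length = 11
  seg 12: (5,-3) -> (-13,-3), length = 18
Total = 107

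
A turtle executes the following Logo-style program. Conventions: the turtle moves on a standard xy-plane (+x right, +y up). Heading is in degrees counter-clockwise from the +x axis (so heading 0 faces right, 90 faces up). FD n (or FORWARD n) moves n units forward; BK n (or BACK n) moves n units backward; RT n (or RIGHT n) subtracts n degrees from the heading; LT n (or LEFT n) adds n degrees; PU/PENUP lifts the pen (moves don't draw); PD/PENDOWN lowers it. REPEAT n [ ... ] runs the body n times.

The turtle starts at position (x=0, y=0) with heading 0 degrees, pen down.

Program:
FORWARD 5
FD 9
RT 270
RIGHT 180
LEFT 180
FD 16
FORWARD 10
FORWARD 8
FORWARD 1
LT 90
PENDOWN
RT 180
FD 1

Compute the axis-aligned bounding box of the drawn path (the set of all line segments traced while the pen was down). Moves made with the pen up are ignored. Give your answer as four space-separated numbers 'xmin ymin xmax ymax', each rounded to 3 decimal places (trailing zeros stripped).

Answer: 0 0 15 35

Derivation:
Executing turtle program step by step:
Start: pos=(0,0), heading=0, pen down
FD 5: (0,0) -> (5,0) [heading=0, draw]
FD 9: (5,0) -> (14,0) [heading=0, draw]
RT 270: heading 0 -> 90
RT 180: heading 90 -> 270
LT 180: heading 270 -> 90
FD 16: (14,0) -> (14,16) [heading=90, draw]
FD 10: (14,16) -> (14,26) [heading=90, draw]
FD 8: (14,26) -> (14,34) [heading=90, draw]
FD 1: (14,34) -> (14,35) [heading=90, draw]
LT 90: heading 90 -> 180
PD: pen down
RT 180: heading 180 -> 0
FD 1: (14,35) -> (15,35) [heading=0, draw]
Final: pos=(15,35), heading=0, 7 segment(s) drawn

Segment endpoints: x in {0, 5, 14, 14, 14, 14, 15}, y in {0, 16, 26, 34, 35}
xmin=0, ymin=0, xmax=15, ymax=35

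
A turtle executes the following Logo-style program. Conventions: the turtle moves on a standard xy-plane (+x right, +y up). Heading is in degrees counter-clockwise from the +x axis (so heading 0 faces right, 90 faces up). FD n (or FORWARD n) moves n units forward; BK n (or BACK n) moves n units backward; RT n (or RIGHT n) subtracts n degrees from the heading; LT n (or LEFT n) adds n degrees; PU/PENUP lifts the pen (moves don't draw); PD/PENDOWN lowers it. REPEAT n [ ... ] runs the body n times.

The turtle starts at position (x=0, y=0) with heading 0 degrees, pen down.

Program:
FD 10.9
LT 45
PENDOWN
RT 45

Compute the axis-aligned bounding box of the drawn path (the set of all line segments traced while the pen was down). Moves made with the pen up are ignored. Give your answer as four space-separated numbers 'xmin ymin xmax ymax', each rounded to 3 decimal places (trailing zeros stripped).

Answer: 0 0 10.9 0

Derivation:
Executing turtle program step by step:
Start: pos=(0,0), heading=0, pen down
FD 10.9: (0,0) -> (10.9,0) [heading=0, draw]
LT 45: heading 0 -> 45
PD: pen down
RT 45: heading 45 -> 0
Final: pos=(10.9,0), heading=0, 1 segment(s) drawn

Segment endpoints: x in {0, 10.9}, y in {0}
xmin=0, ymin=0, xmax=10.9, ymax=0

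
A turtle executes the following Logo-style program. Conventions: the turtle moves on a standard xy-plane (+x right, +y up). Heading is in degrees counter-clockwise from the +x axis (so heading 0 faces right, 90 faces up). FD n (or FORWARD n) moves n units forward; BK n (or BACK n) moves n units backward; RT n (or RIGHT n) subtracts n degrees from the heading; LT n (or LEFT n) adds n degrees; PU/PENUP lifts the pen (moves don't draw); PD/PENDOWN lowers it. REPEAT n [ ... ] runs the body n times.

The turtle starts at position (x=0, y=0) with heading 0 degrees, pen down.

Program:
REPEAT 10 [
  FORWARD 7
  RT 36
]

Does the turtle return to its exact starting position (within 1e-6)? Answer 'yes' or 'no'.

Executing turtle program step by step:
Start: pos=(0,0), heading=0, pen down
REPEAT 10 [
  -- iteration 1/10 --
  FD 7: (0,0) -> (7,0) [heading=0, draw]
  RT 36: heading 0 -> 324
  -- iteration 2/10 --
  FD 7: (7,0) -> (12.663,-4.114) [heading=324, draw]
  RT 36: heading 324 -> 288
  -- iteration 3/10 --
  FD 7: (12.663,-4.114) -> (14.826,-10.772) [heading=288, draw]
  RT 36: heading 288 -> 252
  -- iteration 4/10 --
  FD 7: (14.826,-10.772) -> (12.663,-17.429) [heading=252, draw]
  RT 36: heading 252 -> 216
  -- iteration 5/10 --
  FD 7: (12.663,-17.429) -> (7,-21.544) [heading=216, draw]
  RT 36: heading 216 -> 180
  -- iteration 6/10 --
  FD 7: (7,-21.544) -> (0,-21.544) [heading=180, draw]
  RT 36: heading 180 -> 144
  -- iteration 7/10 --
  FD 7: (0,-21.544) -> (-5.663,-17.429) [heading=144, draw]
  RT 36: heading 144 -> 108
  -- iteration 8/10 --
  FD 7: (-5.663,-17.429) -> (-7.826,-10.772) [heading=108, draw]
  RT 36: heading 108 -> 72
  -- iteration 9/10 --
  FD 7: (-7.826,-10.772) -> (-5.663,-4.114) [heading=72, draw]
  RT 36: heading 72 -> 36
  -- iteration 10/10 --
  FD 7: (-5.663,-4.114) -> (0,0) [heading=36, draw]
  RT 36: heading 36 -> 0
]
Final: pos=(0,0), heading=0, 10 segment(s) drawn

Start position: (0, 0)
Final position: (0, 0)
Distance = 0; < 1e-6 -> CLOSED

Answer: yes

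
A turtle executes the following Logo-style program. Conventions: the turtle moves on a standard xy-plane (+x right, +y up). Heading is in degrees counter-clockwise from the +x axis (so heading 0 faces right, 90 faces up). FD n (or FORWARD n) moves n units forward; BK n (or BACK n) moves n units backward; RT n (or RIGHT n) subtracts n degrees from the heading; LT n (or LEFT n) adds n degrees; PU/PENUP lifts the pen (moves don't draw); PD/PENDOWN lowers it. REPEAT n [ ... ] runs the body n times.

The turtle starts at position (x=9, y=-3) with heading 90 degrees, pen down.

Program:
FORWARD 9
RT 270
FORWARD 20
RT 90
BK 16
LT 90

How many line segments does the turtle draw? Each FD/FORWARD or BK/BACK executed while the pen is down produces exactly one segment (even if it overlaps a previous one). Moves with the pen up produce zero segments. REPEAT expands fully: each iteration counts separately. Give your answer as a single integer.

Answer: 3

Derivation:
Executing turtle program step by step:
Start: pos=(9,-3), heading=90, pen down
FD 9: (9,-3) -> (9,6) [heading=90, draw]
RT 270: heading 90 -> 180
FD 20: (9,6) -> (-11,6) [heading=180, draw]
RT 90: heading 180 -> 90
BK 16: (-11,6) -> (-11,-10) [heading=90, draw]
LT 90: heading 90 -> 180
Final: pos=(-11,-10), heading=180, 3 segment(s) drawn
Segments drawn: 3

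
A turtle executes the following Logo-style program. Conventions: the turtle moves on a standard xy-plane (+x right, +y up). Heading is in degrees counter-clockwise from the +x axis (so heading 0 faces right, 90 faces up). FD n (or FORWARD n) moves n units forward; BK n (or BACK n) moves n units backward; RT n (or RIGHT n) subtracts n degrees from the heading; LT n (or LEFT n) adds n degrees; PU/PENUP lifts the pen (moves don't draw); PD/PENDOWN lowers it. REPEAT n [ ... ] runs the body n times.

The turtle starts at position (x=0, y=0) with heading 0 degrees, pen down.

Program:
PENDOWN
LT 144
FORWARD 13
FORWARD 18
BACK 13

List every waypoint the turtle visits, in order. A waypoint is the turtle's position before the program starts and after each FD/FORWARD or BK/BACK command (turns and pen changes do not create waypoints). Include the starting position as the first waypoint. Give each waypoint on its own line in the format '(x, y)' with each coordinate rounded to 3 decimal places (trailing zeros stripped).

Executing turtle program step by step:
Start: pos=(0,0), heading=0, pen down
PD: pen down
LT 144: heading 0 -> 144
FD 13: (0,0) -> (-10.517,7.641) [heading=144, draw]
FD 18: (-10.517,7.641) -> (-25.08,18.221) [heading=144, draw]
BK 13: (-25.08,18.221) -> (-14.562,10.58) [heading=144, draw]
Final: pos=(-14.562,10.58), heading=144, 3 segment(s) drawn
Waypoints (4 total):
(0, 0)
(-10.517, 7.641)
(-25.08, 18.221)
(-14.562, 10.58)

Answer: (0, 0)
(-10.517, 7.641)
(-25.08, 18.221)
(-14.562, 10.58)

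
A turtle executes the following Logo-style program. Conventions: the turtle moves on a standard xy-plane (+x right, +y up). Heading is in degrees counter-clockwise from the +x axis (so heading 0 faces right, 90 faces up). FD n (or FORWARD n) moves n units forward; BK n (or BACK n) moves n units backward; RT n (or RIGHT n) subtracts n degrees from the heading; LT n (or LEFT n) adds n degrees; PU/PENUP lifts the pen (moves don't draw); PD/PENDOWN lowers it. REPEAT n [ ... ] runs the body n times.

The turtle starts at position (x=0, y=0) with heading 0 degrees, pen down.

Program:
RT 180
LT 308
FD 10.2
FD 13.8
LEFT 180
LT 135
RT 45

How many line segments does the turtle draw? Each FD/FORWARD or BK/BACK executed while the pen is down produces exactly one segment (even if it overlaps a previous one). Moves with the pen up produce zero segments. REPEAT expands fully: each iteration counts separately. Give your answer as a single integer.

Executing turtle program step by step:
Start: pos=(0,0), heading=0, pen down
RT 180: heading 0 -> 180
LT 308: heading 180 -> 128
FD 10.2: (0,0) -> (-6.28,8.038) [heading=128, draw]
FD 13.8: (-6.28,8.038) -> (-14.776,18.912) [heading=128, draw]
LT 180: heading 128 -> 308
LT 135: heading 308 -> 83
RT 45: heading 83 -> 38
Final: pos=(-14.776,18.912), heading=38, 2 segment(s) drawn
Segments drawn: 2

Answer: 2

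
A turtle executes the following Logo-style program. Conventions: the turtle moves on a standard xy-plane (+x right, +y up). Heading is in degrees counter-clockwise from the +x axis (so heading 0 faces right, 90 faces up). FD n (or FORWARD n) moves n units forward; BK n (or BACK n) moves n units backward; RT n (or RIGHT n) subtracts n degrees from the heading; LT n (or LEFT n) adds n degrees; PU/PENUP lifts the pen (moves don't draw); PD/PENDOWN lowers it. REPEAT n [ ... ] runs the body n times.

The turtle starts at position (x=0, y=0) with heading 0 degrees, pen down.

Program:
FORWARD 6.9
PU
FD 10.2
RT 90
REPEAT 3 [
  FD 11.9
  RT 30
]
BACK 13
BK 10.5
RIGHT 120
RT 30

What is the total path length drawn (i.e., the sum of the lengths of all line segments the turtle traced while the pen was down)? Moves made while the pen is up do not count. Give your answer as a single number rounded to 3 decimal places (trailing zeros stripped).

Answer: 6.9

Derivation:
Executing turtle program step by step:
Start: pos=(0,0), heading=0, pen down
FD 6.9: (0,0) -> (6.9,0) [heading=0, draw]
PU: pen up
FD 10.2: (6.9,0) -> (17.1,0) [heading=0, move]
RT 90: heading 0 -> 270
REPEAT 3 [
  -- iteration 1/3 --
  FD 11.9: (17.1,0) -> (17.1,-11.9) [heading=270, move]
  RT 30: heading 270 -> 240
  -- iteration 2/3 --
  FD 11.9: (17.1,-11.9) -> (11.15,-22.206) [heading=240, move]
  RT 30: heading 240 -> 210
  -- iteration 3/3 --
  FD 11.9: (11.15,-22.206) -> (0.844,-28.156) [heading=210, move]
  RT 30: heading 210 -> 180
]
BK 13: (0.844,-28.156) -> (13.844,-28.156) [heading=180, move]
BK 10.5: (13.844,-28.156) -> (24.344,-28.156) [heading=180, move]
RT 120: heading 180 -> 60
RT 30: heading 60 -> 30
Final: pos=(24.344,-28.156), heading=30, 1 segment(s) drawn

Segment lengths:
  seg 1: (0,0) -> (6.9,0), length = 6.9
Total = 6.9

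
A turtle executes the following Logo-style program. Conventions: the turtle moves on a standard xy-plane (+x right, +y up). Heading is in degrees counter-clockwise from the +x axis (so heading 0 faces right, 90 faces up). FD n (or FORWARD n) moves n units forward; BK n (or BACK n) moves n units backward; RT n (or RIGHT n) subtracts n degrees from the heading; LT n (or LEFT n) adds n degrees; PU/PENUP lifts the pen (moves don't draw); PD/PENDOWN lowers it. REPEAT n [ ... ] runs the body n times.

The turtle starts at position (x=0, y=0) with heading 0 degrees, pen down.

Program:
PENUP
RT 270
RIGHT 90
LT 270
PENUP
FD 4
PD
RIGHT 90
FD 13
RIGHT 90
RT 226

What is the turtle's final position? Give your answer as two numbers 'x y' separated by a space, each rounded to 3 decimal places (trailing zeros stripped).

Executing turtle program step by step:
Start: pos=(0,0), heading=0, pen down
PU: pen up
RT 270: heading 0 -> 90
RT 90: heading 90 -> 0
LT 270: heading 0 -> 270
PU: pen up
FD 4: (0,0) -> (0,-4) [heading=270, move]
PD: pen down
RT 90: heading 270 -> 180
FD 13: (0,-4) -> (-13,-4) [heading=180, draw]
RT 90: heading 180 -> 90
RT 226: heading 90 -> 224
Final: pos=(-13,-4), heading=224, 1 segment(s) drawn

Answer: -13 -4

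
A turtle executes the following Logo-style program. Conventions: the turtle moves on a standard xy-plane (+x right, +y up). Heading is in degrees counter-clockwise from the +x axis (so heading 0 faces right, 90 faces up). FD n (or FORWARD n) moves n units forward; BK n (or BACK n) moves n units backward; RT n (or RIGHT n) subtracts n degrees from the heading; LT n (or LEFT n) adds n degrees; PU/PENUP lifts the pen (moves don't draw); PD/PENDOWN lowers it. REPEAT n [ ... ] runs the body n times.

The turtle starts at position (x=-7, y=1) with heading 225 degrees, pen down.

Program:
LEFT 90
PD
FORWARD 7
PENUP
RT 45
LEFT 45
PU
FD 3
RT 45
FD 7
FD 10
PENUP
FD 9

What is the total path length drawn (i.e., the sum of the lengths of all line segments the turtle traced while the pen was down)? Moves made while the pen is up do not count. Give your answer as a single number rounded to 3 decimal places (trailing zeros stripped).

Executing turtle program step by step:
Start: pos=(-7,1), heading=225, pen down
LT 90: heading 225 -> 315
PD: pen down
FD 7: (-7,1) -> (-2.05,-3.95) [heading=315, draw]
PU: pen up
RT 45: heading 315 -> 270
LT 45: heading 270 -> 315
PU: pen up
FD 3: (-2.05,-3.95) -> (0.071,-6.071) [heading=315, move]
RT 45: heading 315 -> 270
FD 7: (0.071,-6.071) -> (0.071,-13.071) [heading=270, move]
FD 10: (0.071,-13.071) -> (0.071,-23.071) [heading=270, move]
PU: pen up
FD 9: (0.071,-23.071) -> (0.071,-32.071) [heading=270, move]
Final: pos=(0.071,-32.071), heading=270, 1 segment(s) drawn

Segment lengths:
  seg 1: (-7,1) -> (-2.05,-3.95), length = 7
Total = 7

Answer: 7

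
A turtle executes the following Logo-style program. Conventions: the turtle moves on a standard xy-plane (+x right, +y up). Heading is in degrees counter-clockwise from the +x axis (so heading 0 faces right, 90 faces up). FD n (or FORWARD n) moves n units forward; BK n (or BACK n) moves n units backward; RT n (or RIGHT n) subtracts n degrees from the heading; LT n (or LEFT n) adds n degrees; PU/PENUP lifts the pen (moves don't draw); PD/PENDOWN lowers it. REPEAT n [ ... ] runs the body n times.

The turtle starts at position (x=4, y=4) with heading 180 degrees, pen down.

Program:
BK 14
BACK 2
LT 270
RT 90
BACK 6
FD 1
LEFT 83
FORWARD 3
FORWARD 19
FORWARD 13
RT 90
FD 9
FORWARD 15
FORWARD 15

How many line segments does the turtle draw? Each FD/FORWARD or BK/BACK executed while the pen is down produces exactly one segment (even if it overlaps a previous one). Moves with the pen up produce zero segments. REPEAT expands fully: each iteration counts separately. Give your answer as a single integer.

Executing turtle program step by step:
Start: pos=(4,4), heading=180, pen down
BK 14: (4,4) -> (18,4) [heading=180, draw]
BK 2: (18,4) -> (20,4) [heading=180, draw]
LT 270: heading 180 -> 90
RT 90: heading 90 -> 0
BK 6: (20,4) -> (14,4) [heading=0, draw]
FD 1: (14,4) -> (15,4) [heading=0, draw]
LT 83: heading 0 -> 83
FD 3: (15,4) -> (15.366,6.978) [heading=83, draw]
FD 19: (15.366,6.978) -> (17.681,25.836) [heading=83, draw]
FD 13: (17.681,25.836) -> (19.265,38.739) [heading=83, draw]
RT 90: heading 83 -> 353
FD 9: (19.265,38.739) -> (28.198,37.642) [heading=353, draw]
FD 15: (28.198,37.642) -> (43.087,35.814) [heading=353, draw]
FD 15: (43.087,35.814) -> (57.975,33.986) [heading=353, draw]
Final: pos=(57.975,33.986), heading=353, 10 segment(s) drawn
Segments drawn: 10

Answer: 10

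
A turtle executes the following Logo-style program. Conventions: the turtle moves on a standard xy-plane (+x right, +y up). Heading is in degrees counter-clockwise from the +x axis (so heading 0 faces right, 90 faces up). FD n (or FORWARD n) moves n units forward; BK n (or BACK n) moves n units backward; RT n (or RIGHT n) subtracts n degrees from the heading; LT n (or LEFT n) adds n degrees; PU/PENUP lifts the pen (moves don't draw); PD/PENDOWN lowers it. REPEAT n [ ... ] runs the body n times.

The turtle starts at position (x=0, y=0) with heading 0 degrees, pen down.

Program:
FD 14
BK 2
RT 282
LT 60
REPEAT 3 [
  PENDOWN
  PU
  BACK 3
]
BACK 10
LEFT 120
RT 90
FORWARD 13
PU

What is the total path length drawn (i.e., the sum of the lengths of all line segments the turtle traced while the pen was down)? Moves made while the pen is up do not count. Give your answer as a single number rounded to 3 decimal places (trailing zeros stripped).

Executing turtle program step by step:
Start: pos=(0,0), heading=0, pen down
FD 14: (0,0) -> (14,0) [heading=0, draw]
BK 2: (14,0) -> (12,0) [heading=0, draw]
RT 282: heading 0 -> 78
LT 60: heading 78 -> 138
REPEAT 3 [
  -- iteration 1/3 --
  PD: pen down
  PU: pen up
  BK 3: (12,0) -> (14.229,-2.007) [heading=138, move]
  -- iteration 2/3 --
  PD: pen down
  PU: pen up
  BK 3: (14.229,-2.007) -> (16.459,-4.015) [heading=138, move]
  -- iteration 3/3 --
  PD: pen down
  PU: pen up
  BK 3: (16.459,-4.015) -> (18.688,-6.022) [heading=138, move]
]
BK 10: (18.688,-6.022) -> (26.12,-12.713) [heading=138, move]
LT 120: heading 138 -> 258
RT 90: heading 258 -> 168
FD 13: (26.12,-12.713) -> (13.404,-10.011) [heading=168, move]
PU: pen up
Final: pos=(13.404,-10.011), heading=168, 2 segment(s) drawn

Segment lengths:
  seg 1: (0,0) -> (14,0), length = 14
  seg 2: (14,0) -> (12,0), length = 2
Total = 16

Answer: 16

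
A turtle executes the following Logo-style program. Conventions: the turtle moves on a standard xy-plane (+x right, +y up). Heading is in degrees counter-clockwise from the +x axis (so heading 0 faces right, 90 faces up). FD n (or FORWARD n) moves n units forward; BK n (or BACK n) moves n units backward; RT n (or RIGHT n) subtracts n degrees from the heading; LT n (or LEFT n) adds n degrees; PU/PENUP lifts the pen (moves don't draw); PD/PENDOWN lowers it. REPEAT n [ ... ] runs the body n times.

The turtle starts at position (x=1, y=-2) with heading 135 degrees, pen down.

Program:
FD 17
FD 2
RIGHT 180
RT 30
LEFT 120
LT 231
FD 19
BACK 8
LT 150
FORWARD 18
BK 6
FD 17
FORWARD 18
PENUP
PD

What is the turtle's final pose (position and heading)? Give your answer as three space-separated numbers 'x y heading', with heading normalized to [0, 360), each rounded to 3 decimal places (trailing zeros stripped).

Executing turtle program step by step:
Start: pos=(1,-2), heading=135, pen down
FD 17: (1,-2) -> (-11.021,10.021) [heading=135, draw]
FD 2: (-11.021,10.021) -> (-12.435,11.435) [heading=135, draw]
RT 180: heading 135 -> 315
RT 30: heading 315 -> 285
LT 120: heading 285 -> 45
LT 231: heading 45 -> 276
FD 19: (-12.435,11.435) -> (-10.449,-7.461) [heading=276, draw]
BK 8: (-10.449,-7.461) -> (-11.285,0.495) [heading=276, draw]
LT 150: heading 276 -> 66
FD 18: (-11.285,0.495) -> (-3.964,16.939) [heading=66, draw]
BK 6: (-3.964,16.939) -> (-6.404,11.458) [heading=66, draw]
FD 17: (-6.404,11.458) -> (0.51,26.988) [heading=66, draw]
FD 18: (0.51,26.988) -> (7.831,43.432) [heading=66, draw]
PU: pen up
PD: pen down
Final: pos=(7.831,43.432), heading=66, 8 segment(s) drawn

Answer: 7.831 43.432 66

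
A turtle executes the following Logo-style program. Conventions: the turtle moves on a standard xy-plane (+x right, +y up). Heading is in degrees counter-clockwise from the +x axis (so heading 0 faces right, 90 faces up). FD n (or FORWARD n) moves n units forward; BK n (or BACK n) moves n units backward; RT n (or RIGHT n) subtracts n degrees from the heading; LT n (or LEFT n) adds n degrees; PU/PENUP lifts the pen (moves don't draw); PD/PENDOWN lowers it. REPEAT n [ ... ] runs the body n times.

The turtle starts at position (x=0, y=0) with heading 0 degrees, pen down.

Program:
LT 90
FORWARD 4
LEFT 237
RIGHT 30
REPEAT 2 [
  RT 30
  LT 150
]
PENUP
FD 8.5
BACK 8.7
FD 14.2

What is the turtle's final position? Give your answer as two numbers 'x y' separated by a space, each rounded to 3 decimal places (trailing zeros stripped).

Executing turtle program step by step:
Start: pos=(0,0), heading=0, pen down
LT 90: heading 0 -> 90
FD 4: (0,0) -> (0,4) [heading=90, draw]
LT 237: heading 90 -> 327
RT 30: heading 327 -> 297
REPEAT 2 [
  -- iteration 1/2 --
  RT 30: heading 297 -> 267
  LT 150: heading 267 -> 57
  -- iteration 2/2 --
  RT 30: heading 57 -> 27
  LT 150: heading 27 -> 177
]
PU: pen up
FD 8.5: (0,4) -> (-8.488,4.445) [heading=177, move]
BK 8.7: (-8.488,4.445) -> (0.2,3.99) [heading=177, move]
FD 14.2: (0.2,3.99) -> (-13.981,4.733) [heading=177, move]
Final: pos=(-13.981,4.733), heading=177, 1 segment(s) drawn

Answer: -13.981 4.733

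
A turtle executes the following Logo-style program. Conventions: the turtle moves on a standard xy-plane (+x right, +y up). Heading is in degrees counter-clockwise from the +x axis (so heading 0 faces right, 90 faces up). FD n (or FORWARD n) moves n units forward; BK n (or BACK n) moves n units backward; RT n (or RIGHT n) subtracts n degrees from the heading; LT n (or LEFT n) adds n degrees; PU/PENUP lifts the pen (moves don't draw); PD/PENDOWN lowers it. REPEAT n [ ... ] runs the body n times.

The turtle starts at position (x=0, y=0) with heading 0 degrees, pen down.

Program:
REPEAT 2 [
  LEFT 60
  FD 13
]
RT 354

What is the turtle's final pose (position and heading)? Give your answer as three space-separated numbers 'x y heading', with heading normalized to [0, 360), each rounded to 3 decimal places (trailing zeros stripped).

Executing turtle program step by step:
Start: pos=(0,0), heading=0, pen down
REPEAT 2 [
  -- iteration 1/2 --
  LT 60: heading 0 -> 60
  FD 13: (0,0) -> (6.5,11.258) [heading=60, draw]
  -- iteration 2/2 --
  LT 60: heading 60 -> 120
  FD 13: (6.5,11.258) -> (0,22.517) [heading=120, draw]
]
RT 354: heading 120 -> 126
Final: pos=(0,22.517), heading=126, 2 segment(s) drawn

Answer: 0 22.517 126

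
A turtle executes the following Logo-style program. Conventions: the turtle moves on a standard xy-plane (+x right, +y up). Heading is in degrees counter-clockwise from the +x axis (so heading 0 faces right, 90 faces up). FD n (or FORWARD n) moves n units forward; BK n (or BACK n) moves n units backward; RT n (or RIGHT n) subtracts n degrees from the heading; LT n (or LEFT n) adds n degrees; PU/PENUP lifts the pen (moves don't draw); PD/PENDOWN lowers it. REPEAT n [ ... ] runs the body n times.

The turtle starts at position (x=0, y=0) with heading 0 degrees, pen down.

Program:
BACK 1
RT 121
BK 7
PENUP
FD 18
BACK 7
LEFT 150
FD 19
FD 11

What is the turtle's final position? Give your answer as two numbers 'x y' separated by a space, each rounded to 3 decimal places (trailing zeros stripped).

Executing turtle program step by step:
Start: pos=(0,0), heading=0, pen down
BK 1: (0,0) -> (-1,0) [heading=0, draw]
RT 121: heading 0 -> 239
BK 7: (-1,0) -> (2.605,6) [heading=239, draw]
PU: pen up
FD 18: (2.605,6) -> (-6.665,-9.429) [heading=239, move]
BK 7: (-6.665,-9.429) -> (-3.06,-3.429) [heading=239, move]
LT 150: heading 239 -> 29
FD 19: (-3.06,-3.429) -> (13.558,5.783) [heading=29, move]
FD 11: (13.558,5.783) -> (23.178,11.116) [heading=29, move]
Final: pos=(23.178,11.116), heading=29, 2 segment(s) drawn

Answer: 23.178 11.116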